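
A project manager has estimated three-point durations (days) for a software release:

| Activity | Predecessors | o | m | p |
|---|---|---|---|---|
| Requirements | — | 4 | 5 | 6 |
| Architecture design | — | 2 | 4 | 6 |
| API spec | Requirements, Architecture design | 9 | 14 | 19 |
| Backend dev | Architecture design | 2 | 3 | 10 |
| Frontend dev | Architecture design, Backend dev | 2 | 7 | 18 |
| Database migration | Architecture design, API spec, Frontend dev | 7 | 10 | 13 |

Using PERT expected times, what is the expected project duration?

29 days

te_Requirements = (4 + 4·5 + 6)/6 = 30/6 = 5
te_Architecture design = (2 + 4·4 + 6)/6 = 24/6 = 4
te_API spec = (9 + 4·14 + 19)/6 = 84/6 = 14
te_Backend dev = (2 + 4·3 + 10)/6 = 24/6 = 4
te_Frontend dev = (2 + 4·7 + 18)/6 = 48/6 = 8
te_Database migration = (7 + 4·10 + 13)/6 = 60/6 = 10

Forward pass:
ES_Requirements = 0; EF_Requirements = 5
ES_Architecture design = 0; EF_Architecture design = 4
ES_API spec = max(EF_Requirements=5, EF_Architecture design=4) = 5; EF_API spec = 5+14 = 19
ES_Backend dev = 4; EF_Backend dev = 4+4 = 8
ES_Frontend dev = max(EF_Architecture design=4, EF_Backend dev=8) = 8; EF_Frontend dev = 8+8 = 16
ES_Database migration = max(EF_Architecture design=4, EF_API spec=19, EF_Frontend dev=16) = 19; EF_Database migration = 19+10 = 29
Expected project duration μ = 29 days. Critical path: Requirements → API spec → Database migration.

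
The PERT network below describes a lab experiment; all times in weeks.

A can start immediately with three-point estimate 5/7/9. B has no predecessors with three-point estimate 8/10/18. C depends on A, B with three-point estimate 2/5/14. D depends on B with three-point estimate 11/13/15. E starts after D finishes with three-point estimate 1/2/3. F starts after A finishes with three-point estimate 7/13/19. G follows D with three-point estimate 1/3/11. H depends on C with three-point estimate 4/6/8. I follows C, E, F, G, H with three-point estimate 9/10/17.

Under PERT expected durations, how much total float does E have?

te_A = (5 + 4·7 + 9)/6 = 42/6 = 7
te_B = (8 + 4·10 + 18)/6 = 66/6 = 11
te_C = (2 + 4·5 + 14)/6 = 36/6 = 6
te_D = (11 + 4·13 + 15)/6 = 78/6 = 13
te_E = (1 + 4·2 + 3)/6 = 12/6 = 2
te_F = (7 + 4·13 + 19)/6 = 78/6 = 13
te_G = (1 + 4·3 + 11)/6 = 24/6 = 4
te_H = (4 + 4·6 + 8)/6 = 36/6 = 6
te_I = (9 + 4·10 + 17)/6 = 66/6 = 11

Forward pass:
ES_A = 0; EF_A = 7
ES_B = 0; EF_B = 11
ES_C = max(EF_A=7, EF_B=11) = 11; EF_C = 11+6 = 17
ES_D = 11; EF_D = 11+13 = 24
ES_E = 24; EF_E = 24+2 = 26
ES_F = 7; EF_F = 7+13 = 20
ES_G = 24; EF_G = 24+4 = 28
ES_H = 17; EF_H = 17+6 = 23
ES_I = max(EF_C=17, EF_E=26, EF_F=20, EF_G=28, EF_H=23) = 28; EF_I = 28+11 = 39
Expected project duration μ = 39 weeks. Critical path: B → D → G → I.

Backward pass:
LF_I = 39; LS_I = 39−11 = 28
LF_H = LS_I = 28; LS_H = 28−6 = 22
LF_G = LS_I = 28; LS_G = 28−4 = 24
LF_F = LS_I = 28; LS_F = 28−13 = 15
LF_E = LS_I = 28; LS_E = 28−2 = 26
LF_D = min(LS_E=26, LS_G=24) = 24; LS_D = 24−13 = 11
LF_C = min(LS_H=22, LS_I=28) = 22; LS_C = 22−6 = 16
LF_B = min(LS_C=16, LS_D=11) = 11; LS_B = 11−11 = 0
LF_A = min(LS_C=16, LS_F=15) = 15; LS_A = 15−7 = 8
Slack_E = LS_E − ES_E = 26 − 24 = 2

2 weeks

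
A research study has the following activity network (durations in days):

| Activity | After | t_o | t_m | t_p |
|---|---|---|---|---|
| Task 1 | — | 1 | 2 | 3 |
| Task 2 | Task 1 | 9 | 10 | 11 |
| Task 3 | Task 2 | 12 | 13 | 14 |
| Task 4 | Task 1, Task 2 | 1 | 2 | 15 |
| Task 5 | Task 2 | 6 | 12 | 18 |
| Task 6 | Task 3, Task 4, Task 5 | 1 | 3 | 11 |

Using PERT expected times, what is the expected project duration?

te_Task 1 = (1 + 4·2 + 3)/6 = 12/6 = 2
te_Task 2 = (9 + 4·10 + 11)/6 = 60/6 = 10
te_Task 3 = (12 + 4·13 + 14)/6 = 78/6 = 13
te_Task 4 = (1 + 4·2 + 15)/6 = 24/6 = 4
te_Task 5 = (6 + 4·12 + 18)/6 = 72/6 = 12
te_Task 6 = (1 + 4·3 + 11)/6 = 24/6 = 4

Forward pass:
ES_Task 1 = 0; EF_Task 1 = 2
ES_Task 2 = 2; EF_Task 2 = 2+10 = 12
ES_Task 3 = 12; EF_Task 3 = 12+13 = 25
ES_Task 4 = max(EF_Task 1=2, EF_Task 2=12) = 12; EF_Task 4 = 12+4 = 16
ES_Task 5 = 12; EF_Task 5 = 12+12 = 24
ES_Task 6 = max(EF_Task 3=25, EF_Task 4=16, EF_Task 5=24) = 25; EF_Task 6 = 25+4 = 29
Expected project duration μ = 29 days. Critical path: Task 1 → Task 2 → Task 3 → Task 6.

29 days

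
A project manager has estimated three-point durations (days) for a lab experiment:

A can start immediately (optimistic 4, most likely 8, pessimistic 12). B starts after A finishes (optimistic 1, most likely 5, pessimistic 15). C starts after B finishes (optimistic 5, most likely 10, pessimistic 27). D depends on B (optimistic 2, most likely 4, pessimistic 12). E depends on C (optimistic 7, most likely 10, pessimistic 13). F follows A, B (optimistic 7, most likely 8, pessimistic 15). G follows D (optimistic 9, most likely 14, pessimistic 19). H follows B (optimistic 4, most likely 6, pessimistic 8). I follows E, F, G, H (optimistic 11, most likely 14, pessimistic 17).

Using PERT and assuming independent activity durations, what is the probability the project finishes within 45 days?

te_A = (4 + 4·8 + 12)/6 = 48/6 = 8; σ²_A = ((12−4)/6)² = 1.778
te_B = (1 + 4·5 + 15)/6 = 36/6 = 6; σ²_B = ((15−1)/6)² = 5.444
te_C = (5 + 4·10 + 27)/6 = 72/6 = 12; σ²_C = ((27−5)/6)² = 13.444
te_D = (2 + 4·4 + 12)/6 = 30/6 = 5; σ²_D = ((12−2)/6)² = 2.778
te_E = (7 + 4·10 + 13)/6 = 60/6 = 10; σ²_E = ((13−7)/6)² = 1.000
te_F = (7 + 4·8 + 15)/6 = 54/6 = 9; σ²_F = ((15−7)/6)² = 1.778
te_G = (9 + 4·14 + 19)/6 = 84/6 = 14; σ²_G = ((19−9)/6)² = 2.778
te_H = (4 + 4·6 + 8)/6 = 36/6 = 6; σ²_H = ((8−4)/6)² = 0.444
te_I = (11 + 4·14 + 17)/6 = 84/6 = 14; σ²_I = ((17−11)/6)² = 1.000

Forward pass:
ES_A = 0; EF_A = 8
ES_B = 8; EF_B = 8+6 = 14
ES_C = 14; EF_C = 14+12 = 26
ES_D = 14; EF_D = 14+5 = 19
ES_E = 26; EF_E = 26+10 = 36
ES_F = max(EF_A=8, EF_B=14) = 14; EF_F = 14+9 = 23
ES_G = 19; EF_G = 19+14 = 33
ES_H = 14; EF_H = 14+6 = 20
ES_I = max(EF_E=36, EF_F=23, EF_G=33, EF_H=20) = 36; EF_I = 36+14 = 50
Expected project duration μ = 50 days. Critical path: A → B → C → E → I.

Variance along critical path = 1.778 + 5.444 + 13.444 + 1.000 + 1.000 = 22.667; σ = √22.667 = 4.761 days.
Z = (45 − 50) / 4.761 = -1.050
P(T ≤ 45) = Φ(-1.050) ≈ 0.147

0.147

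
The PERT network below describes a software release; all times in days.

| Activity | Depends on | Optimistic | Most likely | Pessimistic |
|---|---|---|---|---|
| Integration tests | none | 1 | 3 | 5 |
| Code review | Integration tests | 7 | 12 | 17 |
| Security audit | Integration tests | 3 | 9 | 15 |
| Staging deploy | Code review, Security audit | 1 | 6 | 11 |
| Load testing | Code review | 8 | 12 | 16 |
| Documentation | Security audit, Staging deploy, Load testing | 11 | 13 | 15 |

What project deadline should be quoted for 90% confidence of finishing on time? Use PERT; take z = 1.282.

43.0 days

te_Integration tests = (1 + 4·3 + 5)/6 = 18/6 = 3; σ²_Integration tests = ((5−1)/6)² = 0.444
te_Code review = (7 + 4·12 + 17)/6 = 72/6 = 12; σ²_Code review = ((17−7)/6)² = 2.778
te_Security audit = (3 + 4·9 + 15)/6 = 54/6 = 9; σ²_Security audit = ((15−3)/6)² = 4.000
te_Staging deploy = (1 + 4·6 + 11)/6 = 36/6 = 6; σ²_Staging deploy = ((11−1)/6)² = 2.778
te_Load testing = (8 + 4·12 + 16)/6 = 72/6 = 12; σ²_Load testing = ((16−8)/6)² = 1.778
te_Documentation = (11 + 4·13 + 15)/6 = 78/6 = 13; σ²_Documentation = ((15−11)/6)² = 0.444

Forward pass:
ES_Integration tests = 0; EF_Integration tests = 3
ES_Code review = 3; EF_Code review = 3+12 = 15
ES_Security audit = 3; EF_Security audit = 3+9 = 12
ES_Staging deploy = max(EF_Code review=15, EF_Security audit=12) = 15; EF_Staging deploy = 15+6 = 21
ES_Load testing = 15; EF_Load testing = 15+12 = 27
ES_Documentation = max(EF_Security audit=12, EF_Staging deploy=21, EF_Load testing=27) = 27; EF_Documentation = 27+13 = 40
Expected project duration μ = 40 days. Critical path: Integration tests → Code review → Load testing → Documentation.

Variance along critical path = 0.444 + 2.778 + 1.778 + 0.444 = 5.444; σ = 2.333 days.
D = μ + z·σ = 40 + 1.282·2.333 = 43.0 days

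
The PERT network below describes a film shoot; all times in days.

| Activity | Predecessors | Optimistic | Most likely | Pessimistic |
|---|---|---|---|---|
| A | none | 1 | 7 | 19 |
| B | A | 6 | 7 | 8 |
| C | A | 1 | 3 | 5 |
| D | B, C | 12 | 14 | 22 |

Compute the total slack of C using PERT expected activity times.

4 days

te_A = (1 + 4·7 + 19)/6 = 48/6 = 8
te_B = (6 + 4·7 + 8)/6 = 42/6 = 7
te_C = (1 + 4·3 + 5)/6 = 18/6 = 3
te_D = (12 + 4·14 + 22)/6 = 90/6 = 15

Forward pass:
ES_A = 0; EF_A = 8
ES_B = 8; EF_B = 8+7 = 15
ES_C = 8; EF_C = 8+3 = 11
ES_D = max(EF_B=15, EF_C=11) = 15; EF_D = 15+15 = 30
Expected project duration μ = 30 days. Critical path: A → B → D.

Backward pass:
LF_D = 30; LS_D = 30−15 = 15
LF_C = LS_D = 15; LS_C = 15−3 = 12
LF_B = LS_D = 15; LS_B = 15−7 = 8
LF_A = min(LS_B=8, LS_C=12) = 8; LS_A = 8−8 = 0
Slack_C = LS_C − ES_C = 12 − 8 = 4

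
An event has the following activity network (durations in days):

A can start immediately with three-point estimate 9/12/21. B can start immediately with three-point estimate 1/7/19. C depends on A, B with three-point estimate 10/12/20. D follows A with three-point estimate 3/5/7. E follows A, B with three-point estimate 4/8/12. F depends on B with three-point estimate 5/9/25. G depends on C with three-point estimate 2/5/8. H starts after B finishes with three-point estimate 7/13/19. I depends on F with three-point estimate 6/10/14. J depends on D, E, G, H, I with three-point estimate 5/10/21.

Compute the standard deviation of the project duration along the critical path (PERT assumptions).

3.86 days

te_A = (9 + 4·12 + 21)/6 = 78/6 = 13; σ²_A = ((21−9)/6)² = 4.000
te_B = (1 + 4·7 + 19)/6 = 48/6 = 8; σ²_B = ((19−1)/6)² = 9.000
te_C = (10 + 4·12 + 20)/6 = 78/6 = 13; σ²_C = ((20−10)/6)² = 2.778
te_D = (3 + 4·5 + 7)/6 = 30/6 = 5; σ²_D = ((7−3)/6)² = 0.444
te_E = (4 + 4·8 + 12)/6 = 48/6 = 8; σ²_E = ((12−4)/6)² = 1.778
te_F = (5 + 4·9 + 25)/6 = 66/6 = 11; σ²_F = ((25−5)/6)² = 11.111
te_G = (2 + 4·5 + 8)/6 = 30/6 = 5; σ²_G = ((8−2)/6)² = 1.000
te_H = (7 + 4·13 + 19)/6 = 78/6 = 13; σ²_H = ((19−7)/6)² = 4.000
te_I = (6 + 4·10 + 14)/6 = 60/6 = 10; σ²_I = ((14−6)/6)² = 1.778
te_J = (5 + 4·10 + 21)/6 = 66/6 = 11; σ²_J = ((21−5)/6)² = 7.111

Forward pass:
ES_A = 0; EF_A = 13
ES_B = 0; EF_B = 8
ES_C = max(EF_A=13, EF_B=8) = 13; EF_C = 13+13 = 26
ES_D = 13; EF_D = 13+5 = 18
ES_E = max(EF_A=13, EF_B=8) = 13; EF_E = 13+8 = 21
ES_F = 8; EF_F = 8+11 = 19
ES_G = 26; EF_G = 26+5 = 31
ES_H = 8; EF_H = 8+13 = 21
ES_I = 19; EF_I = 19+10 = 29
ES_J = max(EF_D=18, EF_E=21, EF_G=31, EF_H=21, EF_I=29) = 31; EF_J = 31+11 = 42
Expected project duration μ = 42 days. Critical path: A → C → G → J.

Variance along critical path = 4.000 + 2.778 + 1.000 + 7.111 = 14.889
σ = √14.889 = 3.859 days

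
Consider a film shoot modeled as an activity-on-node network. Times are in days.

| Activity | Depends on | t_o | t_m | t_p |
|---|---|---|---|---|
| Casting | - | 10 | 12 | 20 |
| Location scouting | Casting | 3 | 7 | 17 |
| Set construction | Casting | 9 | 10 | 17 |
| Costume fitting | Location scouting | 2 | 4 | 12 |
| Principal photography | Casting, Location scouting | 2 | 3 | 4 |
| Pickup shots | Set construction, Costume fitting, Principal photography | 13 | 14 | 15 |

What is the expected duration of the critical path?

40 days

te_Casting = (10 + 4·12 + 20)/6 = 78/6 = 13
te_Location scouting = (3 + 4·7 + 17)/6 = 48/6 = 8
te_Set construction = (9 + 4·10 + 17)/6 = 66/6 = 11
te_Costume fitting = (2 + 4·4 + 12)/6 = 30/6 = 5
te_Principal photography = (2 + 4·3 + 4)/6 = 18/6 = 3
te_Pickup shots = (13 + 4·14 + 15)/6 = 84/6 = 14

Forward pass:
ES_Casting = 0; EF_Casting = 13
ES_Location scouting = 13; EF_Location scouting = 13+8 = 21
ES_Set construction = 13; EF_Set construction = 13+11 = 24
ES_Costume fitting = 21; EF_Costume fitting = 21+5 = 26
ES_Principal photography = max(EF_Casting=13, EF_Location scouting=21) = 21; EF_Principal photography = 21+3 = 24
ES_Pickup shots = max(EF_Set construction=24, EF_Costume fitting=26, EF_Principal photography=24) = 26; EF_Pickup shots = 26+14 = 40
Expected project duration μ = 40 days. Critical path: Casting → Location scouting → Costume fitting → Pickup shots.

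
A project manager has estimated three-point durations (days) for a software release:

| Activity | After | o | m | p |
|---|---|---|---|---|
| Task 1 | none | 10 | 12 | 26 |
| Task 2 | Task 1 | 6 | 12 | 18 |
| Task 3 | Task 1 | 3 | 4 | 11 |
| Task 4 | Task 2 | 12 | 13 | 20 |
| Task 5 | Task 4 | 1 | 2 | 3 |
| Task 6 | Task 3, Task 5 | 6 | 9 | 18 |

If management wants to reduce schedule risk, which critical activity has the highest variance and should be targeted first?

te_Task 1 = (10 + 4·12 + 26)/6 = 84/6 = 14; σ²_Task 1 = ((26−10)/6)² = 7.111
te_Task 2 = (6 + 4·12 + 18)/6 = 72/6 = 12; σ²_Task 2 = ((18−6)/6)² = 4.000
te_Task 3 = (3 + 4·4 + 11)/6 = 30/6 = 5; σ²_Task 3 = ((11−3)/6)² = 1.778
te_Task 4 = (12 + 4·13 + 20)/6 = 84/6 = 14; σ²_Task 4 = ((20−12)/6)² = 1.778
te_Task 5 = (1 + 4·2 + 3)/6 = 12/6 = 2; σ²_Task 5 = ((3−1)/6)² = 0.111
te_Task 6 = (6 + 4·9 + 18)/6 = 60/6 = 10; σ²_Task 6 = ((18−6)/6)² = 4.000

Forward pass:
ES_Task 1 = 0; EF_Task 1 = 14
ES_Task 2 = 14; EF_Task 2 = 14+12 = 26
ES_Task 3 = 14; EF_Task 3 = 14+5 = 19
ES_Task 4 = 26; EF_Task 4 = 26+14 = 40
ES_Task 5 = 40; EF_Task 5 = 40+2 = 42
ES_Task 6 = max(EF_Task 3=19, EF_Task 5=42) = 42; EF_Task 6 = 42+10 = 52
Expected project duration μ = 52 days. Critical path: Task 1 → Task 2 → Task 4 → Task 5 → Task 6.

Variances on critical path: σ²_Task 1=7.111, σ²_Task 2=4.000, σ²_Task 4=1.778, σ²_Task 5=0.111, σ²_Task 6=4.000.
Largest is σ²_Task 1 = 7.111.

Task 1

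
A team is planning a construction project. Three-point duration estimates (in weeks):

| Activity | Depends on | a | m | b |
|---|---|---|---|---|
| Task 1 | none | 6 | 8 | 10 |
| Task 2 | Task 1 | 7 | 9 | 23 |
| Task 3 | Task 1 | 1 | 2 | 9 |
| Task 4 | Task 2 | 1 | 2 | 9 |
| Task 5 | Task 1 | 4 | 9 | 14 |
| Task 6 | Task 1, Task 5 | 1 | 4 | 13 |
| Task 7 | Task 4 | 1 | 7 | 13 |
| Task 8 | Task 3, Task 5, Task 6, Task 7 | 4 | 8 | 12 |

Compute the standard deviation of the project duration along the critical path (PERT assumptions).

te_Task 1 = (6 + 4·8 + 10)/6 = 48/6 = 8; σ²_Task 1 = ((10−6)/6)² = 0.444
te_Task 2 = (7 + 4·9 + 23)/6 = 66/6 = 11; σ²_Task 2 = ((23−7)/6)² = 7.111
te_Task 3 = (1 + 4·2 + 9)/6 = 18/6 = 3; σ²_Task 3 = ((9−1)/6)² = 1.778
te_Task 4 = (1 + 4·2 + 9)/6 = 18/6 = 3; σ²_Task 4 = ((9−1)/6)² = 1.778
te_Task 5 = (4 + 4·9 + 14)/6 = 54/6 = 9; σ²_Task 5 = ((14−4)/6)² = 2.778
te_Task 6 = (1 + 4·4 + 13)/6 = 30/6 = 5; σ²_Task 6 = ((13−1)/6)² = 4.000
te_Task 7 = (1 + 4·7 + 13)/6 = 42/6 = 7; σ²_Task 7 = ((13−1)/6)² = 4.000
te_Task 8 = (4 + 4·8 + 12)/6 = 48/6 = 8; σ²_Task 8 = ((12−4)/6)² = 1.778

Forward pass:
ES_Task 1 = 0; EF_Task 1 = 8
ES_Task 2 = 8; EF_Task 2 = 8+11 = 19
ES_Task 3 = 8; EF_Task 3 = 8+3 = 11
ES_Task 4 = 19; EF_Task 4 = 19+3 = 22
ES_Task 5 = 8; EF_Task 5 = 8+9 = 17
ES_Task 6 = max(EF_Task 1=8, EF_Task 5=17) = 17; EF_Task 6 = 17+5 = 22
ES_Task 7 = 22; EF_Task 7 = 22+7 = 29
ES_Task 8 = max(EF_Task 3=11, EF_Task 5=17, EF_Task 6=22, EF_Task 7=29) = 29; EF_Task 8 = 29+8 = 37
Expected project duration μ = 37 weeks. Critical path: Task 1 → Task 2 → Task 4 → Task 7 → Task 8.

Variance along critical path = 0.444 + 7.111 + 1.778 + 4.000 + 1.778 = 15.111
σ = √15.111 = 3.887 weeks

3.89 weeks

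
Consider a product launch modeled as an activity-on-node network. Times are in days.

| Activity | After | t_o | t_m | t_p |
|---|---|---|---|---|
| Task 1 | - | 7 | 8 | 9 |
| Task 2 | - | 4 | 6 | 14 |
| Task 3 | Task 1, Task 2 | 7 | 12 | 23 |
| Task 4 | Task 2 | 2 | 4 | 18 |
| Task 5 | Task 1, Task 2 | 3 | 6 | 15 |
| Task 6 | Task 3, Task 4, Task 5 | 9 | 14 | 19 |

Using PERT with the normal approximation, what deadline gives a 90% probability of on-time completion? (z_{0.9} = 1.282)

39.1 days

te_Task 1 = (7 + 4·8 + 9)/6 = 48/6 = 8; σ²_Task 1 = ((9−7)/6)² = 0.111
te_Task 2 = (4 + 4·6 + 14)/6 = 42/6 = 7; σ²_Task 2 = ((14−4)/6)² = 2.778
te_Task 3 = (7 + 4·12 + 23)/6 = 78/6 = 13; σ²_Task 3 = ((23−7)/6)² = 7.111
te_Task 4 = (2 + 4·4 + 18)/6 = 36/6 = 6; σ²_Task 4 = ((18−2)/6)² = 7.111
te_Task 5 = (3 + 4·6 + 15)/6 = 42/6 = 7; σ²_Task 5 = ((15−3)/6)² = 4.000
te_Task 6 = (9 + 4·14 + 19)/6 = 84/6 = 14; σ²_Task 6 = ((19−9)/6)² = 2.778

Forward pass:
ES_Task 1 = 0; EF_Task 1 = 8
ES_Task 2 = 0; EF_Task 2 = 7
ES_Task 3 = max(EF_Task 1=8, EF_Task 2=7) = 8; EF_Task 3 = 8+13 = 21
ES_Task 4 = 7; EF_Task 4 = 7+6 = 13
ES_Task 5 = max(EF_Task 1=8, EF_Task 2=7) = 8; EF_Task 5 = 8+7 = 15
ES_Task 6 = max(EF_Task 3=21, EF_Task 4=13, EF_Task 5=15) = 21; EF_Task 6 = 21+14 = 35
Expected project duration μ = 35 days. Critical path: Task 1 → Task 3 → Task 6.

Variance along critical path = 0.111 + 7.111 + 2.778 = 10.000; σ = 3.162 days.
D = μ + z·σ = 35 + 1.282·3.162 = 39.1 days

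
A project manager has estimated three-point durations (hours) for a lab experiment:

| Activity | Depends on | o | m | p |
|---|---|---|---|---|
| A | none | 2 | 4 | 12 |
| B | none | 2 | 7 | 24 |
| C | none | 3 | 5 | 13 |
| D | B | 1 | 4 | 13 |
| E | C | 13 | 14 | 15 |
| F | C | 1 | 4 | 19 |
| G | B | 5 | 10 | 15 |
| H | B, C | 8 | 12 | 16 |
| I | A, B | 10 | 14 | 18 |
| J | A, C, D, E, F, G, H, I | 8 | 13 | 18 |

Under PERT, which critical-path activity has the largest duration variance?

te_A = (2 + 4·4 + 12)/6 = 30/6 = 5; σ²_A = ((12−2)/6)² = 2.778
te_B = (2 + 4·7 + 24)/6 = 54/6 = 9; σ²_B = ((24−2)/6)² = 13.444
te_C = (3 + 4·5 + 13)/6 = 36/6 = 6; σ²_C = ((13−3)/6)² = 2.778
te_D = (1 + 4·4 + 13)/6 = 30/6 = 5; σ²_D = ((13−1)/6)² = 4.000
te_E = (13 + 4·14 + 15)/6 = 84/6 = 14; σ²_E = ((15−13)/6)² = 0.111
te_F = (1 + 4·4 + 19)/6 = 36/6 = 6; σ²_F = ((19−1)/6)² = 9.000
te_G = (5 + 4·10 + 15)/6 = 60/6 = 10; σ²_G = ((15−5)/6)² = 2.778
te_H = (8 + 4·12 + 16)/6 = 72/6 = 12; σ²_H = ((16−8)/6)² = 1.778
te_I = (10 + 4·14 + 18)/6 = 84/6 = 14; σ²_I = ((18−10)/6)² = 1.778
te_J = (8 + 4·13 + 18)/6 = 78/6 = 13; σ²_J = ((18−8)/6)² = 2.778

Forward pass:
ES_A = 0; EF_A = 5
ES_B = 0; EF_B = 9
ES_C = 0; EF_C = 6
ES_D = 9; EF_D = 9+5 = 14
ES_E = 6; EF_E = 6+14 = 20
ES_F = 6; EF_F = 6+6 = 12
ES_G = 9; EF_G = 9+10 = 19
ES_H = max(EF_B=9, EF_C=6) = 9; EF_H = 9+12 = 21
ES_I = max(EF_A=5, EF_B=9) = 9; EF_I = 9+14 = 23
ES_J = max(EF_A=5, EF_C=6, EF_D=14, EF_E=20, EF_F=12, EF_G=19, EF_H=21, EF_I=23) = 23; EF_J = 23+13 = 36
Expected project duration μ = 36 hours. Critical path: B → I → J.

Variances on critical path: σ²_B=13.444, σ²_I=1.778, σ²_J=2.778.
Largest is σ²_B = 13.444.

B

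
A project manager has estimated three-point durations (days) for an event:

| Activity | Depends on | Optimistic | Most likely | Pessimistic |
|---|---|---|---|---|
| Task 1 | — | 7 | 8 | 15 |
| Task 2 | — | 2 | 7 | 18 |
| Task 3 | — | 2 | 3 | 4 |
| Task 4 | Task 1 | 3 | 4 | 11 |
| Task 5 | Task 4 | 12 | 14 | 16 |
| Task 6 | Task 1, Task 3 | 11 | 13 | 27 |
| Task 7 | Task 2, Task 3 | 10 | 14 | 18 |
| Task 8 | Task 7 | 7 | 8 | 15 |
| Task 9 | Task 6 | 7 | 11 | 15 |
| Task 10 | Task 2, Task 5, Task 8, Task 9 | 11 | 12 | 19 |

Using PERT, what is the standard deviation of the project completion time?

te_Task 1 = (7 + 4·8 + 15)/6 = 54/6 = 9; σ²_Task 1 = ((15−7)/6)² = 1.778
te_Task 2 = (2 + 4·7 + 18)/6 = 48/6 = 8; σ²_Task 2 = ((18−2)/6)² = 7.111
te_Task 3 = (2 + 4·3 + 4)/6 = 18/6 = 3; σ²_Task 3 = ((4−2)/6)² = 0.111
te_Task 4 = (3 + 4·4 + 11)/6 = 30/6 = 5; σ²_Task 4 = ((11−3)/6)² = 1.778
te_Task 5 = (12 + 4·14 + 16)/6 = 84/6 = 14; σ²_Task 5 = ((16−12)/6)² = 0.444
te_Task 6 = (11 + 4·13 + 27)/6 = 90/6 = 15; σ²_Task 6 = ((27−11)/6)² = 7.111
te_Task 7 = (10 + 4·14 + 18)/6 = 84/6 = 14; σ²_Task 7 = ((18−10)/6)² = 1.778
te_Task 8 = (7 + 4·8 + 15)/6 = 54/6 = 9; σ²_Task 8 = ((15−7)/6)² = 1.778
te_Task 9 = (7 + 4·11 + 15)/6 = 66/6 = 11; σ²_Task 9 = ((15−7)/6)² = 1.778
te_Task 10 = (11 + 4·12 + 19)/6 = 78/6 = 13; σ²_Task 10 = ((19−11)/6)² = 1.778

Forward pass:
ES_Task 1 = 0; EF_Task 1 = 9
ES_Task 2 = 0; EF_Task 2 = 8
ES_Task 3 = 0; EF_Task 3 = 3
ES_Task 4 = 9; EF_Task 4 = 9+5 = 14
ES_Task 5 = 14; EF_Task 5 = 14+14 = 28
ES_Task 6 = max(EF_Task 1=9, EF_Task 3=3) = 9; EF_Task 6 = 9+15 = 24
ES_Task 7 = max(EF_Task 2=8, EF_Task 3=3) = 8; EF_Task 7 = 8+14 = 22
ES_Task 8 = 22; EF_Task 8 = 22+9 = 31
ES_Task 9 = 24; EF_Task 9 = 24+11 = 35
ES_Task 10 = max(EF_Task 2=8, EF_Task 5=28, EF_Task 8=31, EF_Task 9=35) = 35; EF_Task 10 = 35+13 = 48
Expected project duration μ = 48 days. Critical path: Task 1 → Task 6 → Task 9 → Task 10.

Variance along critical path = 1.778 + 7.111 + 1.778 + 1.778 = 12.444
σ = √12.444 = 3.528 days

3.53 days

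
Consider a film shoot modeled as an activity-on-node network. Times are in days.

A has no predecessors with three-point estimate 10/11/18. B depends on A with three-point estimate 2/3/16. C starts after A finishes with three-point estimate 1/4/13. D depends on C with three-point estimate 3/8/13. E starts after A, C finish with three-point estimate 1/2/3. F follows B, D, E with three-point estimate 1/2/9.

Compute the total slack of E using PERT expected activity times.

6 days

te_A = (10 + 4·11 + 18)/6 = 72/6 = 12
te_B = (2 + 4·3 + 16)/6 = 30/6 = 5
te_C = (1 + 4·4 + 13)/6 = 30/6 = 5
te_D = (3 + 4·8 + 13)/6 = 48/6 = 8
te_E = (1 + 4·2 + 3)/6 = 12/6 = 2
te_F = (1 + 4·2 + 9)/6 = 18/6 = 3

Forward pass:
ES_A = 0; EF_A = 12
ES_B = 12; EF_B = 12+5 = 17
ES_C = 12; EF_C = 12+5 = 17
ES_D = 17; EF_D = 17+8 = 25
ES_E = max(EF_A=12, EF_C=17) = 17; EF_E = 17+2 = 19
ES_F = max(EF_B=17, EF_D=25, EF_E=19) = 25; EF_F = 25+3 = 28
Expected project duration μ = 28 days. Critical path: A → C → D → F.

Backward pass:
LF_F = 28; LS_F = 28−3 = 25
LF_E = LS_F = 25; LS_E = 25−2 = 23
LF_D = LS_F = 25; LS_D = 25−8 = 17
LF_C = min(LS_D=17, LS_E=23) = 17; LS_C = 17−5 = 12
LF_B = LS_F = 25; LS_B = 25−5 = 20
LF_A = min(LS_B=20, LS_C=12, LS_E=23) = 12; LS_A = 12−12 = 0
Slack_E = LS_E − ES_E = 23 − 17 = 6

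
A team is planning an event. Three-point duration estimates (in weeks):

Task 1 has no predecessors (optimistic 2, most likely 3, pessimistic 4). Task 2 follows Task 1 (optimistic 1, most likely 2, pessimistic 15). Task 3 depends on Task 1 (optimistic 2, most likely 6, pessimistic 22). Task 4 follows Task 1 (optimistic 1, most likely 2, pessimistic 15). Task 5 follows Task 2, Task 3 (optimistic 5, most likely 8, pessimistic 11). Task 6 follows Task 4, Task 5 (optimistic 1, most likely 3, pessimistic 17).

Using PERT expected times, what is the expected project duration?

te_Task 1 = (2 + 4·3 + 4)/6 = 18/6 = 3
te_Task 2 = (1 + 4·2 + 15)/6 = 24/6 = 4
te_Task 3 = (2 + 4·6 + 22)/6 = 48/6 = 8
te_Task 4 = (1 + 4·2 + 15)/6 = 24/6 = 4
te_Task 5 = (5 + 4·8 + 11)/6 = 48/6 = 8
te_Task 6 = (1 + 4·3 + 17)/6 = 30/6 = 5

Forward pass:
ES_Task 1 = 0; EF_Task 1 = 3
ES_Task 2 = 3; EF_Task 2 = 3+4 = 7
ES_Task 3 = 3; EF_Task 3 = 3+8 = 11
ES_Task 4 = 3; EF_Task 4 = 3+4 = 7
ES_Task 5 = max(EF_Task 2=7, EF_Task 3=11) = 11; EF_Task 5 = 11+8 = 19
ES_Task 6 = max(EF_Task 4=7, EF_Task 5=19) = 19; EF_Task 6 = 19+5 = 24
Expected project duration μ = 24 weeks. Critical path: Task 1 → Task 3 → Task 5 → Task 6.

24 weeks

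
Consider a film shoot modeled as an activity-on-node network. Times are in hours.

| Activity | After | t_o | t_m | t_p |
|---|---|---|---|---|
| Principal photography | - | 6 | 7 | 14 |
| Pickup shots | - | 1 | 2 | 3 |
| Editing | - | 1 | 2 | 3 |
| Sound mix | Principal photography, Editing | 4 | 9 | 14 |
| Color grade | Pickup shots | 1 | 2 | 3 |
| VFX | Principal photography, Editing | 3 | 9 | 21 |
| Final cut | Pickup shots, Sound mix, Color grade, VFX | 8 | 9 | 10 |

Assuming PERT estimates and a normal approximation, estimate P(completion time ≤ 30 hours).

te_Principal photography = (6 + 4·7 + 14)/6 = 48/6 = 8; σ²_Principal photography = ((14−6)/6)² = 1.778
te_Pickup shots = (1 + 4·2 + 3)/6 = 12/6 = 2; σ²_Pickup shots = ((3−1)/6)² = 0.111
te_Editing = (1 + 4·2 + 3)/6 = 12/6 = 2; σ²_Editing = ((3−1)/6)² = 0.111
te_Sound mix = (4 + 4·9 + 14)/6 = 54/6 = 9; σ²_Sound mix = ((14−4)/6)² = 2.778
te_Color grade = (1 + 4·2 + 3)/6 = 12/6 = 2; σ²_Color grade = ((3−1)/6)² = 0.111
te_VFX = (3 + 4·9 + 21)/6 = 60/6 = 10; σ²_VFX = ((21−3)/6)² = 9.000
te_Final cut = (8 + 4·9 + 10)/6 = 54/6 = 9; σ²_Final cut = ((10−8)/6)² = 0.111

Forward pass:
ES_Principal photography = 0; EF_Principal photography = 8
ES_Pickup shots = 0; EF_Pickup shots = 2
ES_Editing = 0; EF_Editing = 2
ES_Sound mix = max(EF_Principal photography=8, EF_Editing=2) = 8; EF_Sound mix = 8+9 = 17
ES_Color grade = 2; EF_Color grade = 2+2 = 4
ES_VFX = max(EF_Principal photography=8, EF_Editing=2) = 8; EF_VFX = 8+10 = 18
ES_Final cut = max(EF_Pickup shots=2, EF_Sound mix=17, EF_Color grade=4, EF_VFX=18) = 18; EF_Final cut = 18+9 = 27
Expected project duration μ = 27 hours. Critical path: Principal photography → VFX → Final cut.

Variance along critical path = 1.778 + 9.000 + 0.111 = 10.889; σ = √10.889 = 3.300 hours.
Z = (30 − 27) / 3.300 = 0.909
P(T ≤ 30) = Φ(0.909) ≈ 0.818

0.818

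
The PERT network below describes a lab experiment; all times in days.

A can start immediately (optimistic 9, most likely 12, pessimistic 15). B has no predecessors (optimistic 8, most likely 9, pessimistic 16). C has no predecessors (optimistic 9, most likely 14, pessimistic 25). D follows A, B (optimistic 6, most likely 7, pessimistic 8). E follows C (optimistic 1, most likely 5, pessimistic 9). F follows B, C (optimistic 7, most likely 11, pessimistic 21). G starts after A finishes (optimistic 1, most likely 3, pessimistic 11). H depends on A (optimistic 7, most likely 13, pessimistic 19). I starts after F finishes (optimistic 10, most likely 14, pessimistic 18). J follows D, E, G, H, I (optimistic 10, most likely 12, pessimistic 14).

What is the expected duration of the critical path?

53 days

te_A = (9 + 4·12 + 15)/6 = 72/6 = 12
te_B = (8 + 4·9 + 16)/6 = 60/6 = 10
te_C = (9 + 4·14 + 25)/6 = 90/6 = 15
te_D = (6 + 4·7 + 8)/6 = 42/6 = 7
te_E = (1 + 4·5 + 9)/6 = 30/6 = 5
te_F = (7 + 4·11 + 21)/6 = 72/6 = 12
te_G = (1 + 4·3 + 11)/6 = 24/6 = 4
te_H = (7 + 4·13 + 19)/6 = 78/6 = 13
te_I = (10 + 4·14 + 18)/6 = 84/6 = 14
te_J = (10 + 4·12 + 14)/6 = 72/6 = 12

Forward pass:
ES_A = 0; EF_A = 12
ES_B = 0; EF_B = 10
ES_C = 0; EF_C = 15
ES_D = max(EF_A=12, EF_B=10) = 12; EF_D = 12+7 = 19
ES_E = 15; EF_E = 15+5 = 20
ES_F = max(EF_B=10, EF_C=15) = 15; EF_F = 15+12 = 27
ES_G = 12; EF_G = 12+4 = 16
ES_H = 12; EF_H = 12+13 = 25
ES_I = 27; EF_I = 27+14 = 41
ES_J = max(EF_D=19, EF_E=20, EF_G=16, EF_H=25, EF_I=41) = 41; EF_J = 41+12 = 53
Expected project duration μ = 53 days. Critical path: C → F → I → J.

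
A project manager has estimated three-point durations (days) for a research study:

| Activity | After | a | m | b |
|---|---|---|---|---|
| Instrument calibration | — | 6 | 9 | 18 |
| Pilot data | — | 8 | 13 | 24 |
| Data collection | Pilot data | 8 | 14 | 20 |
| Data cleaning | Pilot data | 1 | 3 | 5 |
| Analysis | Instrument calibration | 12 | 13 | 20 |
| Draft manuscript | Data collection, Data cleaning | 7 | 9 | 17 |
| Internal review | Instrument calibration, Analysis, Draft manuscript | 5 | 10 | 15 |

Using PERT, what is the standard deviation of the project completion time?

4.08 days

te_Instrument calibration = (6 + 4·9 + 18)/6 = 60/6 = 10; σ²_Instrument calibration = ((18−6)/6)² = 4.000
te_Pilot data = (8 + 4·13 + 24)/6 = 84/6 = 14; σ²_Pilot data = ((24−8)/6)² = 7.111
te_Data collection = (8 + 4·14 + 20)/6 = 84/6 = 14; σ²_Data collection = ((20−8)/6)² = 4.000
te_Data cleaning = (1 + 4·3 + 5)/6 = 18/6 = 3; σ²_Data cleaning = ((5−1)/6)² = 0.444
te_Analysis = (12 + 4·13 + 20)/6 = 84/6 = 14; σ²_Analysis = ((20−12)/6)² = 1.778
te_Draft manuscript = (7 + 4·9 + 17)/6 = 60/6 = 10; σ²_Draft manuscript = ((17−7)/6)² = 2.778
te_Internal review = (5 + 4·10 + 15)/6 = 60/6 = 10; σ²_Internal review = ((15−5)/6)² = 2.778

Forward pass:
ES_Instrument calibration = 0; EF_Instrument calibration = 10
ES_Pilot data = 0; EF_Pilot data = 14
ES_Data collection = 14; EF_Data collection = 14+14 = 28
ES_Data cleaning = 14; EF_Data cleaning = 14+3 = 17
ES_Analysis = 10; EF_Analysis = 10+14 = 24
ES_Draft manuscript = max(EF_Data collection=28, EF_Data cleaning=17) = 28; EF_Draft manuscript = 28+10 = 38
ES_Internal review = max(EF_Instrument calibration=10, EF_Analysis=24, EF_Draft manuscript=38) = 38; EF_Internal review = 38+10 = 48
Expected project duration μ = 48 days. Critical path: Pilot data → Data collection → Draft manuscript → Internal review.

Variance along critical path = 7.111 + 4.000 + 2.778 + 2.778 = 16.667
σ = √16.667 = 4.082 days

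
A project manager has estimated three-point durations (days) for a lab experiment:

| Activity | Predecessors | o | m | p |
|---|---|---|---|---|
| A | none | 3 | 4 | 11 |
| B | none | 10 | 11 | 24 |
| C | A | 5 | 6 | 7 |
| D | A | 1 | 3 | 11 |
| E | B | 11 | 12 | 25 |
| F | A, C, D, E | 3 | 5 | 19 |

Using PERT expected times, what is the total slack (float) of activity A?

te_A = (3 + 4·4 + 11)/6 = 30/6 = 5
te_B = (10 + 4·11 + 24)/6 = 78/6 = 13
te_C = (5 + 4·6 + 7)/6 = 36/6 = 6
te_D = (1 + 4·3 + 11)/6 = 24/6 = 4
te_E = (11 + 4·12 + 25)/6 = 84/6 = 14
te_F = (3 + 4·5 + 19)/6 = 42/6 = 7

Forward pass:
ES_A = 0; EF_A = 5
ES_B = 0; EF_B = 13
ES_C = 5; EF_C = 5+6 = 11
ES_D = 5; EF_D = 5+4 = 9
ES_E = 13; EF_E = 13+14 = 27
ES_F = max(EF_A=5, EF_C=11, EF_D=9, EF_E=27) = 27; EF_F = 27+7 = 34
Expected project duration μ = 34 days. Critical path: B → E → F.

Backward pass:
LF_F = 34; LS_F = 34−7 = 27
LF_E = LS_F = 27; LS_E = 27−14 = 13
LF_D = LS_F = 27; LS_D = 27−4 = 23
LF_C = LS_F = 27; LS_C = 27−6 = 21
LF_B = LS_E = 13; LS_B = 13−13 = 0
LF_A = min(LS_C=21, LS_D=23, LS_F=27) = 21; LS_A = 21−5 = 16
Slack_A = LS_A − ES_A = 16 − 0 = 16

16 days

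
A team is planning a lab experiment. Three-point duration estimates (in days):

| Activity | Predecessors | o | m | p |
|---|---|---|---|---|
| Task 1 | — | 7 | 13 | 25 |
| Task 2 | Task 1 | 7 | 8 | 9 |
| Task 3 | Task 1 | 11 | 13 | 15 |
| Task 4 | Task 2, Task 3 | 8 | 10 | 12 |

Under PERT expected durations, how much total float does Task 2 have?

te_Task 1 = (7 + 4·13 + 25)/6 = 84/6 = 14
te_Task 2 = (7 + 4·8 + 9)/6 = 48/6 = 8
te_Task 3 = (11 + 4·13 + 15)/6 = 78/6 = 13
te_Task 4 = (8 + 4·10 + 12)/6 = 60/6 = 10

Forward pass:
ES_Task 1 = 0; EF_Task 1 = 14
ES_Task 2 = 14; EF_Task 2 = 14+8 = 22
ES_Task 3 = 14; EF_Task 3 = 14+13 = 27
ES_Task 4 = max(EF_Task 2=22, EF_Task 3=27) = 27; EF_Task 4 = 27+10 = 37
Expected project duration μ = 37 days. Critical path: Task 1 → Task 3 → Task 4.

Backward pass:
LF_Task 4 = 37; LS_Task 4 = 37−10 = 27
LF_Task 3 = LS_Task 4 = 27; LS_Task 3 = 27−13 = 14
LF_Task 2 = LS_Task 4 = 27; LS_Task 2 = 27−8 = 19
LF_Task 1 = min(LS_Task 2=19, LS_Task 3=14) = 14; LS_Task 1 = 14−14 = 0
Slack_Task 2 = LS_Task 2 − ES_Task 2 = 19 − 14 = 5

5 days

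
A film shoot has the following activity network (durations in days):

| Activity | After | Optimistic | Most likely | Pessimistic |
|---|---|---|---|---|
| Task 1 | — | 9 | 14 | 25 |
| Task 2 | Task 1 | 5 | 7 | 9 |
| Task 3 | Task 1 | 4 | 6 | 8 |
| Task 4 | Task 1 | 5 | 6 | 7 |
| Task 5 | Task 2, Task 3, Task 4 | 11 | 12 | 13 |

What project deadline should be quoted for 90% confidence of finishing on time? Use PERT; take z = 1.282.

37.5 days

te_Task 1 = (9 + 4·14 + 25)/6 = 90/6 = 15; σ²_Task 1 = ((25−9)/6)² = 7.111
te_Task 2 = (5 + 4·7 + 9)/6 = 42/6 = 7; σ²_Task 2 = ((9−5)/6)² = 0.444
te_Task 3 = (4 + 4·6 + 8)/6 = 36/6 = 6; σ²_Task 3 = ((8−4)/6)² = 0.444
te_Task 4 = (5 + 4·6 + 7)/6 = 36/6 = 6; σ²_Task 4 = ((7−5)/6)² = 0.111
te_Task 5 = (11 + 4·12 + 13)/6 = 72/6 = 12; σ²_Task 5 = ((13−11)/6)² = 0.111

Forward pass:
ES_Task 1 = 0; EF_Task 1 = 15
ES_Task 2 = 15; EF_Task 2 = 15+7 = 22
ES_Task 3 = 15; EF_Task 3 = 15+6 = 21
ES_Task 4 = 15; EF_Task 4 = 15+6 = 21
ES_Task 5 = max(EF_Task 2=22, EF_Task 3=21, EF_Task 4=21) = 22; EF_Task 5 = 22+12 = 34
Expected project duration μ = 34 days. Critical path: Task 1 → Task 2 → Task 5.

Variance along critical path = 7.111 + 0.444 + 0.111 = 7.667; σ = 2.769 days.
D = μ + z·σ = 34 + 1.282·2.769 = 37.5 days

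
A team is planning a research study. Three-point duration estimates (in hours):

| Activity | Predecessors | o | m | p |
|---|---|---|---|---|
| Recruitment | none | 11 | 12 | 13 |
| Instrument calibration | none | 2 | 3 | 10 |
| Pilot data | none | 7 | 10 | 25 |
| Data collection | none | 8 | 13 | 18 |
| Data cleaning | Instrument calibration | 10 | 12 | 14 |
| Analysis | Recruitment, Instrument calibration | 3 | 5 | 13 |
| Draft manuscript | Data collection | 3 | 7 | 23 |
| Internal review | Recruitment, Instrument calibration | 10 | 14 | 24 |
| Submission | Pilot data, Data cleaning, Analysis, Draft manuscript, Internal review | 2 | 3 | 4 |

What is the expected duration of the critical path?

te_Recruitment = (11 + 4·12 + 13)/6 = 72/6 = 12
te_Instrument calibration = (2 + 4·3 + 10)/6 = 24/6 = 4
te_Pilot data = (7 + 4·10 + 25)/6 = 72/6 = 12
te_Data collection = (8 + 4·13 + 18)/6 = 78/6 = 13
te_Data cleaning = (10 + 4·12 + 14)/6 = 72/6 = 12
te_Analysis = (3 + 4·5 + 13)/6 = 36/6 = 6
te_Draft manuscript = (3 + 4·7 + 23)/6 = 54/6 = 9
te_Internal review = (10 + 4·14 + 24)/6 = 90/6 = 15
te_Submission = (2 + 4·3 + 4)/6 = 18/6 = 3

Forward pass:
ES_Recruitment = 0; EF_Recruitment = 12
ES_Instrument calibration = 0; EF_Instrument calibration = 4
ES_Pilot data = 0; EF_Pilot data = 12
ES_Data collection = 0; EF_Data collection = 13
ES_Data cleaning = 4; EF_Data cleaning = 4+12 = 16
ES_Analysis = max(EF_Recruitment=12, EF_Instrument calibration=4) = 12; EF_Analysis = 12+6 = 18
ES_Draft manuscript = 13; EF_Draft manuscript = 13+9 = 22
ES_Internal review = max(EF_Recruitment=12, EF_Instrument calibration=4) = 12; EF_Internal review = 12+15 = 27
ES_Submission = max(EF_Pilot data=12, EF_Data cleaning=16, EF_Analysis=18, EF_Draft manuscript=22, EF_Internal review=27) = 27; EF_Submission = 27+3 = 30
Expected project duration μ = 30 hours. Critical path: Recruitment → Internal review → Submission.

30 hours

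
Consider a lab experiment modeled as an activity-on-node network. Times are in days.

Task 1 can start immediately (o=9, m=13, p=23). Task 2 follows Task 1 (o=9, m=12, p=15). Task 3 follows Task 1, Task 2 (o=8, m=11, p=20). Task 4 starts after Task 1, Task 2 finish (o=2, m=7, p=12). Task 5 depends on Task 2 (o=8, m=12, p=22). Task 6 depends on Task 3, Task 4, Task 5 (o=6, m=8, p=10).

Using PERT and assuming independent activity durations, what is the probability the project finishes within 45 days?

te_Task 1 = (9 + 4·13 + 23)/6 = 84/6 = 14; σ²_Task 1 = ((23−9)/6)² = 5.444
te_Task 2 = (9 + 4·12 + 15)/6 = 72/6 = 12; σ²_Task 2 = ((15−9)/6)² = 1.000
te_Task 3 = (8 + 4·11 + 20)/6 = 72/6 = 12; σ²_Task 3 = ((20−8)/6)² = 4.000
te_Task 4 = (2 + 4·7 + 12)/6 = 42/6 = 7; σ²_Task 4 = ((12−2)/6)² = 2.778
te_Task 5 = (8 + 4·12 + 22)/6 = 78/6 = 13; σ²_Task 5 = ((22−8)/6)² = 5.444
te_Task 6 = (6 + 4·8 + 10)/6 = 48/6 = 8; σ²_Task 6 = ((10−6)/6)² = 0.444

Forward pass:
ES_Task 1 = 0; EF_Task 1 = 14
ES_Task 2 = 14; EF_Task 2 = 14+12 = 26
ES_Task 3 = max(EF_Task 1=14, EF_Task 2=26) = 26; EF_Task 3 = 26+12 = 38
ES_Task 4 = max(EF_Task 1=14, EF_Task 2=26) = 26; EF_Task 4 = 26+7 = 33
ES_Task 5 = 26; EF_Task 5 = 26+13 = 39
ES_Task 6 = max(EF_Task 3=38, EF_Task 4=33, EF_Task 5=39) = 39; EF_Task 6 = 39+8 = 47
Expected project duration μ = 47 days. Critical path: Task 1 → Task 2 → Task 5 → Task 6.

Variance along critical path = 5.444 + 1.000 + 5.444 + 0.444 = 12.333; σ = √12.333 = 3.512 days.
Z = (45 − 47) / 3.512 = -0.569
P(T ≤ 45) = Φ(-0.569) ≈ 0.285

0.285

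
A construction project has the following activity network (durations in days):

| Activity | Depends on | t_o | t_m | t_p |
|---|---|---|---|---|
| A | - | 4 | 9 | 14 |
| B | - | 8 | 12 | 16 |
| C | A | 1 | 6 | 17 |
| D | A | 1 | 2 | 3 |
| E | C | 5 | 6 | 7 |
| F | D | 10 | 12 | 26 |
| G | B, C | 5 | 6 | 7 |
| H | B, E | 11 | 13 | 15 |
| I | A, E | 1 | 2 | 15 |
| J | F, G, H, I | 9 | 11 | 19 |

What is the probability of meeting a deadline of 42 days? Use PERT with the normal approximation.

0.085

te_A = (4 + 4·9 + 14)/6 = 54/6 = 9; σ²_A = ((14−4)/6)² = 2.778
te_B = (8 + 4·12 + 16)/6 = 72/6 = 12; σ²_B = ((16−8)/6)² = 1.778
te_C = (1 + 4·6 + 17)/6 = 42/6 = 7; σ²_C = ((17−1)/6)² = 7.111
te_D = (1 + 4·2 + 3)/6 = 12/6 = 2; σ²_D = ((3−1)/6)² = 0.111
te_E = (5 + 4·6 + 7)/6 = 36/6 = 6; σ²_E = ((7−5)/6)² = 0.111
te_F = (10 + 4·12 + 26)/6 = 84/6 = 14; σ²_F = ((26−10)/6)² = 7.111
te_G = (5 + 4·6 + 7)/6 = 36/6 = 6; σ²_G = ((7−5)/6)² = 0.111
te_H = (11 + 4·13 + 15)/6 = 78/6 = 13; σ²_H = ((15−11)/6)² = 0.444
te_I = (1 + 4·2 + 15)/6 = 24/6 = 4; σ²_I = ((15−1)/6)² = 5.444
te_J = (9 + 4·11 + 19)/6 = 72/6 = 12; σ²_J = ((19−9)/6)² = 2.778

Forward pass:
ES_A = 0; EF_A = 9
ES_B = 0; EF_B = 12
ES_C = 9; EF_C = 9+7 = 16
ES_D = 9; EF_D = 9+2 = 11
ES_E = 16; EF_E = 16+6 = 22
ES_F = 11; EF_F = 11+14 = 25
ES_G = max(EF_B=12, EF_C=16) = 16; EF_G = 16+6 = 22
ES_H = max(EF_B=12, EF_E=22) = 22; EF_H = 22+13 = 35
ES_I = max(EF_A=9, EF_E=22) = 22; EF_I = 22+4 = 26
ES_J = max(EF_F=25, EF_G=22, EF_H=35, EF_I=26) = 35; EF_J = 35+12 = 47
Expected project duration μ = 47 days. Critical path: A → C → E → H → J.

Variance along critical path = 2.778 + 7.111 + 0.111 + 0.444 + 2.778 = 13.222; σ = √13.222 = 3.636 days.
Z = (42 − 47) / 3.636 = -1.375
P(T ≤ 42) = Φ(-1.375) ≈ 0.085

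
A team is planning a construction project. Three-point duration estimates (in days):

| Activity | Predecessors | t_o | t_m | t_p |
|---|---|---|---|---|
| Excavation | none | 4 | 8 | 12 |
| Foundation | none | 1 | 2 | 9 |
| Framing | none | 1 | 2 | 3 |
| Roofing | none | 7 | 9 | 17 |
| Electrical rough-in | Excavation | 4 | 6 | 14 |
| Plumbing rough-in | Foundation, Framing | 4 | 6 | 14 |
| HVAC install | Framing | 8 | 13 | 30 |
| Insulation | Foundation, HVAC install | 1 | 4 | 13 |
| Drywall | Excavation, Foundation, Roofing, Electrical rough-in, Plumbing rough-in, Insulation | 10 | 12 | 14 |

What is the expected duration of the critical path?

34 days

te_Excavation = (4 + 4·8 + 12)/6 = 48/6 = 8
te_Foundation = (1 + 4·2 + 9)/6 = 18/6 = 3
te_Framing = (1 + 4·2 + 3)/6 = 12/6 = 2
te_Roofing = (7 + 4·9 + 17)/6 = 60/6 = 10
te_Electrical rough-in = (4 + 4·6 + 14)/6 = 42/6 = 7
te_Plumbing rough-in = (4 + 4·6 + 14)/6 = 42/6 = 7
te_HVAC install = (8 + 4·13 + 30)/6 = 90/6 = 15
te_Insulation = (1 + 4·4 + 13)/6 = 30/6 = 5
te_Drywall = (10 + 4·12 + 14)/6 = 72/6 = 12

Forward pass:
ES_Excavation = 0; EF_Excavation = 8
ES_Foundation = 0; EF_Foundation = 3
ES_Framing = 0; EF_Framing = 2
ES_Roofing = 0; EF_Roofing = 10
ES_Electrical rough-in = 8; EF_Electrical rough-in = 8+7 = 15
ES_Plumbing rough-in = max(EF_Foundation=3, EF_Framing=2) = 3; EF_Plumbing rough-in = 3+7 = 10
ES_HVAC install = 2; EF_HVAC install = 2+15 = 17
ES_Insulation = max(EF_Foundation=3, EF_HVAC install=17) = 17; EF_Insulation = 17+5 = 22
ES_Drywall = max(EF_Excavation=8, EF_Foundation=3, EF_Roofing=10, EF_Electrical rough-in=15, EF_Plumbing rough-in=10, EF_Insulation=22) = 22; EF_Drywall = 22+12 = 34
Expected project duration μ = 34 days. Critical path: Framing → HVAC install → Insulation → Drywall.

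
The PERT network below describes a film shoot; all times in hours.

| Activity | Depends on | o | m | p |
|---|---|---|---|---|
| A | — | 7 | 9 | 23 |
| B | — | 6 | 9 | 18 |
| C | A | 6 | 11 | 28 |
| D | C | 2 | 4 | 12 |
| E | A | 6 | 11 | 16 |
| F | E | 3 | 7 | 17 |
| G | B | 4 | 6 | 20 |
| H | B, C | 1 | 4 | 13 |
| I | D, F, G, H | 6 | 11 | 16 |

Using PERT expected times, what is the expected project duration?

41 hours

te_A = (7 + 4·9 + 23)/6 = 66/6 = 11
te_B = (6 + 4·9 + 18)/6 = 60/6 = 10
te_C = (6 + 4·11 + 28)/6 = 78/6 = 13
te_D = (2 + 4·4 + 12)/6 = 30/6 = 5
te_E = (6 + 4·11 + 16)/6 = 66/6 = 11
te_F = (3 + 4·7 + 17)/6 = 48/6 = 8
te_G = (4 + 4·6 + 20)/6 = 48/6 = 8
te_H = (1 + 4·4 + 13)/6 = 30/6 = 5
te_I = (6 + 4·11 + 16)/6 = 66/6 = 11

Forward pass:
ES_A = 0; EF_A = 11
ES_B = 0; EF_B = 10
ES_C = 11; EF_C = 11+13 = 24
ES_D = 24; EF_D = 24+5 = 29
ES_E = 11; EF_E = 11+11 = 22
ES_F = 22; EF_F = 22+8 = 30
ES_G = 10; EF_G = 10+8 = 18
ES_H = max(EF_B=10, EF_C=24) = 24; EF_H = 24+5 = 29
ES_I = max(EF_D=29, EF_F=30, EF_G=18, EF_H=29) = 30; EF_I = 30+11 = 41
Expected project duration μ = 41 hours. Critical path: A → E → F → I.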